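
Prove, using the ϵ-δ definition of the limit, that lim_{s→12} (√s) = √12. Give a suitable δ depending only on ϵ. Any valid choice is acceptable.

Let ϵ > 0. We want δ > 0 such that 0 < |s − 12| < δ implies |√s − √12| < ϵ.
Multiplying by the conjugate, |√s − √12| = |s − 12|/(√s + √12).
Restrict δ ≤ 12 so that |s − 12| < 12 forces s > 0, and then √s + √12 > √12.
Hence |√s − √12| < |s − 12|/√12, which is < ϵ once |s − 12| < √12·ϵ.
Take δ = min(12, √12·ϵ). If 0 < |s − 12| < δ then s > 0 and |√s − √12| < |s − 12|/√12 < ϵ.

δ = min(12, √12·ϵ)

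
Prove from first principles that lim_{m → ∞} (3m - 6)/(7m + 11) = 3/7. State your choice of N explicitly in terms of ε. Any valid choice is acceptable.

Fix ε > 0. For m ≥ 1, |(3m - 6)/(7m + 11) − (3/7)| = |-75|/(7(7m + 11)) = 75/(7(7m + 11)).
Since 7m + 11 ≥ 7m for m ≥ 1, this is ≤ 75/(7·7m) = (75/49)/m.
So |(3m - 6)/(7m + 11) − (3/7)| < ε whenever m > (75/49)/ε.
Take N = (75/49)/ε. If m > N then |(3m - 6)/(7m + 11) − (3/7)| ≤ (75/49)/m < ε.

N = (75/49)/ε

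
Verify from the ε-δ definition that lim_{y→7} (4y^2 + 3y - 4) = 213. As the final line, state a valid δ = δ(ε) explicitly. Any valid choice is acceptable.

δ = min(1, ε/63)

Let ε > 0. We want δ > 0 such that 0 < |y − 7| < δ implies |(4y^2 + 3y - 4) − 213| < ε.
(4y^2 + 3y - 4) − 213 = 4y^2 + 3y - 217 = (y − 7)(4y + 31).
So |(4y^2 + 3y - 4) − 213| = |y − 7|·|4y + 31|.
Assume first that |y − 7| < 1, so |y| < 8. Then |4y + 31| ≤ 4·8 + 31 = 63.
Hence |(4y^2 + 3y - 4) − 213| ≤ 63|y − 7| < ε provided |y − 7| < ε/63.
Choosing δ = min(1, ε/63) ensures both conditions, hence |(4y^2 + 3y - 4) − 213| < ε.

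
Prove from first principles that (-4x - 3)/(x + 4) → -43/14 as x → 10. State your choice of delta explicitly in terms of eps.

delta = min(7, (98/13)eps)

Let eps > 0 be given. We want delta > 0 with 0 < |x − 10| < delta ⇒ |(-4x - 3)/(x + 4) + 43/14| < eps.
Combining over a common denominator, (-4x - 3)/(x + 4) + 43/14 = [(-4x - 3)·14 − (-43)·(x + 4)] / [14·(x + 4)] = -13(x − 10) / (14(x + 4)).
So |(-4x - 3)/(x + 4) + 43/14| = 13|x − 10| / (14·|x + 4|).
Require delta ≤ 7, so |x + 4| ≥ |14| − |x − 10| > 14 − 7 = 7.
Hence |(-4x - 3)/(x + 4) + 43/14| < 13|x − 10|/(14·7) = (13/98)|x − 10|, which is < eps once |x − 10| < (98/13)eps.
Take delta = min(7, (98/13)eps). Then 0 < |x − 10| < delta forces both bounds, so |(-4x - 3)/(x + 4) + 43/14| < eps.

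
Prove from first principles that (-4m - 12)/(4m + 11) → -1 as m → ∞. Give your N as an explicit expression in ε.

Suppose ε > 0. For m ≥ 1, |(-4m - 12)/(4m + 11) + 1| = |-4|/(4(4m + 11)) = 4/(4(4m + 11)).
Since 4m + 11 ≥ 4m for m ≥ 1, this is ≤ 4/(4·4m) = (1/4)/m.
So |(-4m - 12)/(4m + 11) + 1| < ε whenever m > (1/4)/ε.
Take N = (1/4)/ε. If m > N then |(-4m - 12)/(4m + 11) + 1| ≤ (1/4)/m < ε.

N = (1/4)/ε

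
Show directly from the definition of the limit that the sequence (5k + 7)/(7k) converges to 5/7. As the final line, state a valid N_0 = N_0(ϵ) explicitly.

Let ϵ > 0. For k ≥ 1, |(5k + 7)/(7k) − (5/7)| = |49|/(7(7k)) = 49/(7(7k)).
Since 7k ≥ 7k for k ≥ 1, this is ≤ 49/(7·7k) = 1/k.
So |(5k + 7)/(7k) − (5/7)| < ϵ whenever k > 1/ϵ.
Take N_0 = 1/ϵ. If k > N_0 then |(5k + 7)/(7k) − (5/7)| ≤ 1/k < ϵ.

N_0 = 1/ϵ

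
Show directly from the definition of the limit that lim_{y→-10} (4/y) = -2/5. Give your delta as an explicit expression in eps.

Fix eps > 0. We seek delta > 0 such that 0 < |y + 10| < delta implies |4/y + 2/5| < eps.
|4/y + 2/5| = 4·|-10 − y|/(10·|y|) = 4|y + 10|/(10|y|).
Require delta ≤ 5 so that |y| > 10 − 5 = 5, hence 10|y| > 50.
Then |4/y + 2/5| < 4|y + 10|/50, which is < eps when |y + 10| < (25/2)eps.
Take delta = min(5, (25/2)eps). Then 0 < |y + 10| < delta gives both |y + 10| < 5 and |y + 10| < (25/2)eps, so |4/y + 2/5| < eps.

delta = min(5, (25/2)eps)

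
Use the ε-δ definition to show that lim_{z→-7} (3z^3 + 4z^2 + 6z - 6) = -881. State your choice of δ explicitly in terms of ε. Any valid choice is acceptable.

δ = min(1, ε/453)

Let ε > 0. We want δ > 0 such that 0 < |z + 7| < δ implies |(3z^3 + 4z^2 + 6z - 6) + 881| < ε.
(3z^3 + 4z^2 + 6z - 6) + 881 = 3z^3 + 4z^2 + 6z + 875 = (z + 7)(3z^2 - 17z + 125).
So |(3z^3 + 4z^2 + 6z - 6) + 881| = |z + 7|·|3z^2 - 17z + 125|.
Assume first that |z + 7| < 1, so |z| < 8. Then |3z^2 - 17z + 125| ≤ 3·8^2 + 17·8 + 125 = 453.
Hence |(3z^3 + 4z^2 + 6z - 6) + 881| ≤ 453|z + 7| < ε provided |z + 7| < ε/453.
Choosing δ = min(1, ε/453) ensures both conditions, hence |(3z^3 + 4z^2 + 6z - 6) + 881| < ε.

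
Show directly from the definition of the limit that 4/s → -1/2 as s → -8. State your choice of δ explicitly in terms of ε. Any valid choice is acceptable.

Let ε > 0. We seek δ > 0 such that 0 < |s + 8| < δ implies |4/s + 1/2| < ε.
|4/s + 1/2| = 4·|-8 − s|/(8·|s|) = 4|s + 8|/(8|s|).
Require δ ≤ 4 so that |s| > 8 − 4 = 4, hence 8|s| > 32.
Then |4/s + 1/2| < 4|s + 8|/32, which is < ε when |s + 8| < 8ε.
Take δ = min(4, 8ε). Then 0 < |s + 8| < δ gives both |s + 8| < 4 and |s + 8| < 8ε, so |4/s + 1/2| < ε.

δ = min(4, 8ε)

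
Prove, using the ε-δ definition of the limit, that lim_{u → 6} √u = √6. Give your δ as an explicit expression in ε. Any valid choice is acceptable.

Suppose ε > 0. We want δ > 0 such that 0 < |u − 6| < δ implies |√u − √6| < ε.
Rationalise: √u − √6 = (u − 6)/(√u + √6), so |√u − √6| = |u − 6|/(√u + √6).
Restrict δ ≤ 6 so that |u − 6| < 6 forces u > 0, and then √u + √6 > √6.
Hence |√u − √6| < |u − 6|/√6, which is < ε once |u − 6| < √6·ε.
Take δ = min(6, √6·ε). If 0 < |u − 6| < δ then u > 0 and |√u − √6| < |u − 6|/√6 < ε.

δ = min(6, √6·ε)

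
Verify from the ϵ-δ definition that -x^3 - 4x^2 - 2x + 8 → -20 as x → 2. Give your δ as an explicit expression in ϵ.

δ = min(1, ϵ/41)

Let ϵ > 0 be given. We want δ > 0 such that 0 < |x − 2| < δ implies |(-x^3 - 4x^2 - 2x + 8) + 20| < ϵ.
(-x^3 - 4x^2 - 2x + 8) + 20 = -x^3 - 4x^2 - 2x + 28 = (x − 2)(-x^2 - 6x - 14).
So |(-x^3 - 4x^2 - 2x + 8) + 20| = |x − 2|·|-x^2 - 6x - 14|.
Require δ ≤ 1. Then |x − 2| < 1 gives |x| < 3, and by the triangle inequality |-x^2 - 6x - 14| ≤ 3^2 + 6·3 + 14 = 41.
Hence |(-x^3 - 4x^2 - 2x + 8) + 20| ≤ 41|x − 2| < ϵ provided |x − 2| < ϵ/41.
Choosing δ = min(1, ϵ/41) ensures both conditions, hence |(-x^3 - 4x^2 - 2x + 8) + 20| < ϵ.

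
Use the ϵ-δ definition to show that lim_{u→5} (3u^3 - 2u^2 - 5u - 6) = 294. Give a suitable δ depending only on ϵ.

Let ϵ > 0 be given. We want δ > 0 such that 0 < |u − 5| < δ implies |(3u^3 - 2u^2 - 5u - 6) − 294| < ϵ.
(3u^3 - 2u^2 - 5u - 6) − 294 = 3u^3 - 2u^2 - 5u - 300 = (u − 5)(3u^2 + 13u + 60).
So |(3u^3 - 2u^2 - 5u - 6) − 294| = |u − 5|·|3u^2 + 13u + 60|.
Require δ ≤ 2. Then |u − 5| < 2 gives |u| < 7, and by the triangle inequality |3u^2 + 13u + 60| ≤ 3·7^2 + 13·7 + 60 = 298.
Hence |(3u^3 - 2u^2 - 5u - 6) − 294| ≤ 298|u − 5| < ϵ provided |u − 5| < ϵ/298.
Take δ = min(2, ϵ/298). Then 0 < |u − 5| < δ gives both |u − 5| < 2 and |u − 5| < ϵ/298, so |(3u^3 - 2u^2 - 5u - 6) − 294| < ϵ.

δ = min(2, ϵ/298)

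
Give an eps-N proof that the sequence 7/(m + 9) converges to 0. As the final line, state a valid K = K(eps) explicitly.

Let eps > 0 be given. For m ≥ 1, |7/(m + 9) − 0| = 7/(m + 9) ≤ 7/m.
We need 7/m < eps, i.e. m > 7/eps.
Take K = 7/eps. If m > K then |7/(m + 9)| ≤ 7/m < eps.

K = 7/eps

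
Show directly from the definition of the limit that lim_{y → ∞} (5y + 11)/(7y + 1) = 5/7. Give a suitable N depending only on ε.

N = (72/49)/ε

Fix ε > 0. We seek N > 0 such that y > N implies |(5y + 11)/(7y + 1) − (5/7)| < ε.
(5y + 11)/(7y + 1) − (5/7) = (7(5y + 11) − 5(7y + 1)) / (7(7y + 1)) = 72/(7(7y + 1)).
For y > 0 we have 7y + 1 > 7y, so |(5y + 11)/(7y + 1) − (5/7)| = 72/(7(7y + 1)) < 72/(7·7y) = (72/49)/y.
Thus |(5y + 11)/(7y + 1) − (5/7)| < ε whenever y > (72/49)/ε.
Take N = (72/49)/ε. If y > N then |(5y + 11)/(7y + 1) − (5/7)| < (72/49)/y < ε.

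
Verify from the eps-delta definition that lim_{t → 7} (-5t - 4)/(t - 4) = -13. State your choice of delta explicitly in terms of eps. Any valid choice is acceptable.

Let eps > 0. We want delta > 0 with 0 < |t − 7| < delta ⇒ |(-5t - 4)/(t - 4) + 13| < eps.
Combining over a common denominator, (-5t - 4)/(t - 4) + 13 = [(-5t - 4)·3 − (-39)·(t - 4)] / [3·(t - 4)] = 24(t − 7) / (3(t - 4)).
So |(-5t - 4)/(t - 4) + 13| = 24|t − 7| / (3·|t − 4|).
Require delta ≤ 3/2, so |t − 4| ≥ |3| − |t − 7| > 3 − 3/2 = 3/2.
Hence |(-5t - 4)/(t - 4) + 13| < 24|t − 7|/(3·(3/2)) = (16/3)|t − 7|, which is < eps once |t − 7| < (3/16)eps.
Take delta = min(3/2, (3/16)eps). Then 0 < |t − 7| < delta forces both bounds, so |(-5t - 4)/(t - 4) + 13| < eps.

delta = min(3/2, (3/16)eps)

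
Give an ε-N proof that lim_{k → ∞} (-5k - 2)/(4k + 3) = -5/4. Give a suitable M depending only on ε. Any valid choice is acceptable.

Let ε > 0 be given. For k ≥ 1, |(-5k - 2)/(4k + 3) + 5/4| = |7|/(4(4k + 3)) = 7/(4(4k + 3)).
Since 4k + 3 ≥ 4k for k ≥ 1, this is ≤ 7/(4·4k) = (7/16)/k.
So |(-5k - 2)/(4k + 3) + 5/4| < ε whenever k > (7/16)/ε.
Take M = (7/16)/ε. If k > M then |(-5k - 2)/(4k + 3) + 5/4| ≤ (7/16)/k < ε.

M = (7/16)/ε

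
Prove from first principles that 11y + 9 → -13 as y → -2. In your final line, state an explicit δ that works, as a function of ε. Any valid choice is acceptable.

δ = ε/11

Suppose ε > 0. We need δ > 0 so that 0 < |y + 2| < δ implies |(11y + 9) + 13| < ε.
|(11y + 9) + 13| = |11y + 22| = 11|y + 2|.
So 11|y + 2| < ε exactly when |y + 2| < ε/11.
Take δ = ε/11. If 0 < |y + 2| < δ then |(11y + 9) + 13| = 11|y + 2| < 11·(ε/11) = ε.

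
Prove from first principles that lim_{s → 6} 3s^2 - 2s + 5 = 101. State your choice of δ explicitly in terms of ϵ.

Let ϵ > 0. We want δ > 0 such that 0 < |s − 6| < δ implies |(3s^2 - 2s + 5) − 101| < ϵ.
(3s^2 - 2s + 5) − 101 = 3s^2 - 2s - 96 = (s − 6)(3s + 16).
So |(3s^2 - 2s + 5) − 101| = |s − 6|·|3s + 16|.
Require δ ≤ 2. Then |s − 6| < 2 gives |s| < 8, and by the triangle inequality |3s + 16| ≤ 3·8 + 16 = 40.
Hence |(3s^2 - 2s + 5) − 101| ≤ 40|s − 6| < ϵ provided |s − 6| < ϵ/40.
Choosing δ = min(2, ϵ/40) ensures both conditions, hence |(3s^2 - 2s + 5) − 101| < ϵ.

δ = min(2, ϵ/40)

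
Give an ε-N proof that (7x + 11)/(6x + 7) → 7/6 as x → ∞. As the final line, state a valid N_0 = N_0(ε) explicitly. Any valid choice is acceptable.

Fix ε > 0. We seek N_0 > 0 such that x > N_0 implies |(7x + 11)/(6x + 7) − (7/6)| < ε.
(7x + 11)/(6x + 7) − (7/6) = (6(7x + 11) − 7(6x + 7)) / (6(6x + 7)) = 17/(6(6x + 7)).
For x > 0 we have 6x + 7 > 6x, so |(7x + 11)/(6x + 7) − (7/6)| = 17/(6(6x + 7)) < 17/(6·6x) = (17/36)/x.
Thus |(7x + 11)/(6x + 7) − (7/6)| < ε whenever x > (17/36)/ε.
Take N_0 = (17/36)/ε. If x > N_0 then |(7x + 11)/(6x + 7) − (7/6)| < (17/36)/x < ε.

N_0 = (17/36)/ε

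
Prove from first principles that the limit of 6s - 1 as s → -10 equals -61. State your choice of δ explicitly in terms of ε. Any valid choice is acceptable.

Fix ε > 0. We need δ > 0 so that 0 < |s + 10| < δ implies |(6s - 1) + 61| < ε.
Since (6s - 1) + 61 = 6(s + 10), we have |(6s - 1) + 61| = 6|s + 10|.
Thus it suffices that |s + 10| < ε/6.
Take δ = ε/6. If 0 < |s + 10| < δ then |(6s - 1) + 61| = 6|s + 10| < 6·(ε/6) = ε.

δ = ε/6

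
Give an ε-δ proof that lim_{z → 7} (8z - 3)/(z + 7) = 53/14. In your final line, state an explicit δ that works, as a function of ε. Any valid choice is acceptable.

δ = min(7, (98/59)ε)

Suppose ε > 0. We want δ > 0 with 0 < |z − 7| < δ ⇒ |(8z - 3)/(z + 7) − (53/14)| < ε.
Combining over a common denominator, (8z - 3)/(z + 7) − (53/14) = [(8z - 3)·14 − 53·(z + 7)] / [14·(z + 7)] = 59(z − 7) / (14(z + 7)).
So |(8z - 3)/(z + 7) − (53/14)| = 59|z − 7| / (14·|z + 7|).
Require δ ≤ 7, so |z + 7| ≥ |14| − |z − 7| > 14 − 7 = 7.
Hence |(8z - 3)/(z + 7) − (53/14)| < 59|z − 7|/(14·7) = (59/98)|z − 7|, which is < ε once |z − 7| < (98/59)ε.
Take δ = min(7, (98/59)ε). Then 0 < |z − 7| < δ forces both bounds, so |(8z - 3)/(z + 7) − (53/14)| < ε.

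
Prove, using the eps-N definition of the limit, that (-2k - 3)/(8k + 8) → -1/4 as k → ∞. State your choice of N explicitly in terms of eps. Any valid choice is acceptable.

Suppose eps > 0. For k ≥ 1, |(-2k - 3)/(8k + 8) + 1/4| = |-8|/(8(8k + 8)) = 8/(8(8k + 8)).
Since 8k + 8 ≥ 8k for k ≥ 1, this is ≤ 8/(8·8k) = (1/8)/k.
So |(-2k - 3)/(8k + 8) + 1/4| < eps whenever k > (1/8)/eps.
Take N = (1/8)/eps. If k > N then |(-2k - 3)/(8k + 8) + 1/4| ≤ (1/8)/k < eps.

N = (1/8)/eps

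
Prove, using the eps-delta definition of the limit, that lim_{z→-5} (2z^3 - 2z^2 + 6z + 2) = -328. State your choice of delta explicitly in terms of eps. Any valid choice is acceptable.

Fix eps > 0. We want delta > 0 such that 0 < |z + 5| < delta implies |(2z^3 - 2z^2 + 6z + 2) + 328| < eps.
(2z^3 - 2z^2 + 6z + 2) + 328 = 2z^3 - 2z^2 + 6z + 330 = (z + 5)(2z^2 - 12z + 66).
So |(2z^3 - 2z^2 + 6z + 2) + 328| = |z + 5|·|2z^2 - 12z + 66|.
Require delta ≤ 2. Then |z + 5| < 2 gives |z| < 7, and by the triangle inequality |2z^2 - 12z + 66| ≤ 2·7^2 + 12·7 + 66 = 248.
Hence |(2z^3 - 2z^2 + 6z + 2) + 328| ≤ 248|z + 5| < eps provided |z + 5| < eps/248.
Take delta = min(2, eps/248). Then 0 < |z + 5| < delta gives both |z + 5| < 2 and |z + 5| < eps/248, so |(2z^3 - 2z^2 + 6z + 2) + 328| < eps.

delta = min(2, eps/248)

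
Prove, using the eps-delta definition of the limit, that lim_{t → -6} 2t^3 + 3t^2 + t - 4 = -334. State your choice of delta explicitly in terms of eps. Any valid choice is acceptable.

Let eps > 0. We want delta > 0 such that 0 < |t + 6| < delta implies |(2t^3 + 3t^2 + t - 4) + 334| < eps.
(2t^3 + 3t^2 + t - 4) + 334 = 2t^3 + 3t^2 + t + 330 = (t + 6)(2t^2 - 9t + 55).
So |(2t^3 + 3t^2 + t - 4) + 334| = |t + 6|·|2t^2 - 9t + 55|.
Require delta ≤ 1. Then |t + 6| < 1 gives |t| < 7, and by the triangle inequality |2t^2 - 9t + 55| ≤ 2·7^2 + 9·7 + 55 = 216.
Hence |(2t^3 + 3t^2 + t - 4) + 334| ≤ 216|t + 6| < eps provided |t + 6| < eps/216.
Choosing delta = min(1, eps/216) ensures both conditions, hence |(2t^3 + 3t^2 + t - 4) + 334| < eps.

delta = min(1, eps/216)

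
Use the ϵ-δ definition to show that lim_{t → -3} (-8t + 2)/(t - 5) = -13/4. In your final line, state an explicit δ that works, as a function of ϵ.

δ = min(4, (16/19)ϵ)

Suppose ϵ > 0. We want δ > 0 with 0 < |t + 3| < δ ⇒ |(-8t + 2)/(t - 5) + 13/4| < ϵ.
Combining over a common denominator, (-8t + 2)/(t - 5) + 13/4 = [(-8t + 2)·(-8) − 26·(t - 5)] / [(-8)·(t - 5)] = 38(t + 3) / ((-8)(t - 5)).
So |(-8t + 2)/(t - 5) + 13/4| = 38|t + 3| / (8·|t − 5|).
Restrict δ ≤ 4. Then |t + 3| < 4 gives |t − 5| = |(t + 3) + (-8)| ≥ 8 − 4 = 4.
Hence |(-8t + 2)/(t - 5) + 13/4| < 38|t + 3|/(8·4) = (19/16)|t + 3|, which is < ϵ once |t + 3| < (16/19)ϵ.
Take δ = min(4, (16/19)ϵ). Then 0 < |t + 3| < δ forces both bounds, so |(-8t + 2)/(t - 5) + 13/4| < ϵ.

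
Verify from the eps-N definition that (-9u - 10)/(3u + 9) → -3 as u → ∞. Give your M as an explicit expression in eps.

M = (17/3)/eps

Let eps > 0. We seek M > 0 such that u > M implies |(-9u - 10)/(3u + 9) + 3| < eps.
(-9u - 10)/(3u + 9) + 3 = (3(-9u - 10) − (-9)(3u + 9)) / (3(3u + 9)) = 51/(3(3u + 9)).
For u > 0 we have 3u + 9 > 3u, so |(-9u - 10)/(3u + 9) + 3| = 51/(3(3u + 9)) < 51/(3·3u) = (17/3)/u.
Thus |(-9u - 10)/(3u + 9) + 3| < eps whenever u > (17/3)/eps.
Take M = (17/3)/eps. If u > M then |(-9u - 10)/(3u + 9) + 3| < (17/3)/u < eps.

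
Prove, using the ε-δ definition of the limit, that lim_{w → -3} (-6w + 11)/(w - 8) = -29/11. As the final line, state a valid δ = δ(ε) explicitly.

δ = min(11/2, (121/74)ε)

Let ε > 0. We want δ > 0 with 0 < |w + 3| < δ ⇒ |(-6w + 11)/(w - 8) + 29/11| < ε.
Combining over a common denominator, (-6w + 11)/(w - 8) + 29/11 = [(-6w + 11)·(-11) − 29·(w - 8)] / [(-11)·(w - 8)] = 37(w + 3) / ((-11)(w - 8)).
So |(-6w + 11)/(w - 8) + 29/11| = 37|w + 3| / (11·|w − 8|).
Restrict δ ≤ 11/2. Then |w + 3| < 11/2 gives |w − 8| = |(w + 3) + (-11)| ≥ 11 − 11/2 = 11/2.
Hence |(-6w + 11)/(w - 8) + 29/11| < 37|w + 3|/(11·(11/2)) = (74/121)|w + 3|, which is < ε once |w + 3| < (121/74)ε.
Take δ = min(11/2, (121/74)ε). Then 0 < |w + 3| < δ forces both bounds, so |(-6w + 11)/(w - 8) + 29/11| < ε.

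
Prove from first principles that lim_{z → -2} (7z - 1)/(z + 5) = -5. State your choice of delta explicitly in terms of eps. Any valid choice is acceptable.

Let eps > 0. We want delta > 0 with 0 < |z + 2| < delta ⇒ |(7z - 1)/(z + 5) + 5| < eps.
Combining over a common denominator, (7z - 1)/(z + 5) + 5 = [(7z - 1)·3 − (-15)·(z + 5)] / [3·(z + 5)] = 36(z + 2) / (3(z + 5)).
So |(7z - 1)/(z + 5) + 5| = 36|z + 2| / (3·|z + 5|).
Require delta ≤ 3/2, so |z + 5| ≥ |3| − |z + 2| > 3 − 3/2 = 3/2.
Hence |(7z - 1)/(z + 5) + 5| < 36|z + 2|/(3·(3/2)) = 8|z + 2|, which is < eps once |z + 2| < (1/8)eps.
Take delta = min(3/2, (1/8)eps). Then 0 < |z + 2| < delta forces both bounds, so |(7z - 1)/(z + 5) + 5| < eps.

delta = min(3/2, (1/8)eps)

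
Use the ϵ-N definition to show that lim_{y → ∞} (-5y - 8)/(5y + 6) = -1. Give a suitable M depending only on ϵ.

Let ϵ > 0 be given. We seek M > 0 such that y > M implies |(-5y - 8)/(5y + 6) + 1| < ϵ.
(-5y - 8)/(5y + 6) + 1 = (5(-5y - 8) − (-5)(5y + 6)) / (5(5y + 6)) = -10/(5(5y + 6)).
For y > 0 we have 5y + 6 > 5y, so |(-5y - 8)/(5y + 6) + 1| = 10/(5(5y + 6)) < 10/(5·5y) = (2/5)/y.
Thus |(-5y - 8)/(5y + 6) + 1| < ϵ whenever y > (2/5)/ϵ.
Take M = (2/5)/ϵ. If y > M then |(-5y - 8)/(5y + 6) + 1| < (2/5)/y < ϵ.

M = (2/5)/ϵ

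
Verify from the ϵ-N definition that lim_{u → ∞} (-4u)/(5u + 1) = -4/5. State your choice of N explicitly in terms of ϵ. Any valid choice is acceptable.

N = (4/25)/ϵ

Fix ϵ > 0. We seek N > 0 such that u > N implies |(-4u)/(5u + 1) + 4/5| < ϵ.
(-4u)/(5u + 1) + 4/5 = (5(-4u) − (-4)(5u + 1)) / (5(5u + 1)) = 4/(5(5u + 1)).
For u > 0 we have 5u + 1 > 5u, so |(-4u)/(5u + 1) + 4/5| = 4/(5(5u + 1)) < 4/(5·5u) = (4/25)/u.
Thus |(-4u)/(5u + 1) + 4/5| < ϵ whenever u > (4/25)/ϵ.
Take N = (4/25)/ϵ. If u > N then |(-4u)/(5u + 1) + 4/5| < (4/25)/u < ϵ.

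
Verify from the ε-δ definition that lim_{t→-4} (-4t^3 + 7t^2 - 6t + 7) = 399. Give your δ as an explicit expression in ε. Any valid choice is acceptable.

δ = min(1, ε/313)

Fix ε > 0. We want δ > 0 such that 0 < |t + 4| < δ implies |(-4t^3 + 7t^2 - 6t + 7) − 399| < ε.
(-4t^3 + 7t^2 - 6t + 7) − 399 = -4t^3 + 7t^2 - 6t - 392 = (t + 4)(-4t^2 + 23t - 98).
So |(-4t^3 + 7t^2 - 6t + 7) − 399| = |t + 4|·|-4t^2 + 23t - 98|.
Assume first that |t + 4| < 1, so |t| < 5. Then |-4t^2 + 23t - 98| ≤ 4·5^2 + 23·5 + 98 = 313.
Hence |(-4t^3 + 7t^2 - 6t + 7) − 399| ≤ 313|t + 4| < ε provided |t + 4| < ε/313.
Choosing δ = min(1, ε/313) ensures both conditions, hence |(-4t^3 + 7t^2 - 6t + 7) − 399| < ε.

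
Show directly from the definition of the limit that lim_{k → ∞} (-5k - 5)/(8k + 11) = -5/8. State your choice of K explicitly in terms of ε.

K = (15/64)/ε

Let ε > 0 be given. For k ≥ 1, |(-5k - 5)/(8k + 11) + 5/8| = |15|/(8(8k + 11)) = 15/(8(8k + 11)).
Since 8k + 11 ≥ 8k for k ≥ 1, this is ≤ 15/(8·8k) = (15/64)/k.
So |(-5k - 5)/(8k + 11) + 5/8| < ε whenever k > (15/64)/ε.
Take K = (15/64)/ε. If k > K then |(-5k - 5)/(8k + 11) + 5/8| ≤ (15/64)/k < ε.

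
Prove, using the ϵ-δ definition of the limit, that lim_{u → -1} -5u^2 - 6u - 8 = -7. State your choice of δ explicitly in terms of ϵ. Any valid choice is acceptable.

Fix ϵ > 0. We want δ > 0 such that 0 < |u + 1| < δ implies |(-5u^2 - 6u - 8) + 7| < ϵ.
(-5u^2 - 6u - 8) + 7 = -5u^2 - 6u - 1 = (u + 1)(-5u - 1).
So |(-5u^2 - 6u - 8) + 7| = |u + 1|·|-5u - 1|.
Assume first that |u + 1| < 1, so |u| < 2. Then |-5u - 1| ≤ 5·2 + 1 = 11.
Hence |(-5u^2 - 6u - 8) + 7| ≤ 11|u + 1| < ϵ provided |u + 1| < ϵ/11.
Take δ = min(1, ϵ/11). Then 0 < |u + 1| < δ gives both |u + 1| < 1 and |u + 1| < ϵ/11, so |(-5u^2 - 6u - 8) + 7| < ϵ.

δ = min(1, ϵ/11)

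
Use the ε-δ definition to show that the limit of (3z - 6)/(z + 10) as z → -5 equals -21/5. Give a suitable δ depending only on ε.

Fix ε > 0. We want δ > 0 with 0 < |z + 5| < δ ⇒ |(3z - 6)/(z + 10) + 21/5| < ε.
Combining over a common denominator, (3z - 6)/(z + 10) + 21/5 = [(3z - 6)·5 − (-21)·(z + 10)] / [5·(z + 10)] = 36(z + 5) / (5(z + 10)).
So |(3z - 6)/(z + 10) + 21/5| = 36|z + 5| / (5·|z + 10|).
Restrict δ ≤ 5/2. Then |z + 5| < 5/2 gives |z + 10| = |(z + 5) + 5| ≥ 5 − 5/2 = 5/2.
Hence |(3z - 6)/(z + 10) + 21/5| < 36|z + 5|/(5·(5/2)) = (72/25)|z + 5|, which is < ε once |z + 5| < (25/72)ε.
Take δ = min(5/2, (25/72)ε). Then 0 < |z + 5| < δ forces both bounds, so |(3z - 6)/(z + 10) + 21/5| < ε.

δ = min(5/2, (25/72)ε)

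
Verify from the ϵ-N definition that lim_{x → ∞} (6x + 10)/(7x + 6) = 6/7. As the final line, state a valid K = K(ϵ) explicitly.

Suppose ϵ > 0. We seek K > 0 such that x > K implies |(6x + 10)/(7x + 6) − (6/7)| < ϵ.
(6x + 10)/(7x + 6) − (6/7) = (7(6x + 10) − 6(7x + 6)) / (7(7x + 6)) = 34/(7(7x + 6)).
For x > 0 we have 7x + 6 > 7x, so |(6x + 10)/(7x + 6) − (6/7)| = 34/(7(7x + 6)) < 34/(7·7x) = (34/49)/x.
Thus |(6x + 10)/(7x + 6) − (6/7)| < ϵ whenever x > (34/49)/ϵ.
Take K = (34/49)/ϵ. If x > K then |(6x + 10)/(7x + 6) − (6/7)| < (34/49)/x < ϵ.

K = (34/49)/ϵ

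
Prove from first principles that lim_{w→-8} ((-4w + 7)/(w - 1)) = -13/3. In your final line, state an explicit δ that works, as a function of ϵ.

δ = min(9/2, (27/2)ϵ)

Fix ϵ > 0. We want δ > 0 with 0 < |w + 8| < δ ⇒ |(-4w + 7)/(w - 1) + 13/3| < ϵ.
Combining over a common denominator, (-4w + 7)/(w - 1) + 13/3 = [(-4w + 7)·(-9) − 39·(w - 1)] / [(-9)·(w - 1)] = -3(w + 8) / ((-9)(w - 1)).
So |(-4w + 7)/(w - 1) + 13/3| = 3|w + 8| / (9·|w − 1|).
Require δ ≤ 9/2, so |w − 1| ≥ |-9| − |w + 8| > 9 − 9/2 = 9/2.
Hence |(-4w + 7)/(w - 1) + 13/3| < 3|w + 8|/(9·(9/2)) = (2/27)|w + 8|, which is < ϵ once |w + 8| < (27/2)ϵ.
Take δ = min(9/2, (27/2)ϵ). Then 0 < |w + 8| < δ forces both bounds, so |(-4w + 7)/(w - 1) + 13/3| < ϵ.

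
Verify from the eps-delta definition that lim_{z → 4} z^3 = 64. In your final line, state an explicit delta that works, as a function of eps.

delta = min(2, eps/76)

Suppose eps > 0. We seek delta > 0 with 0 < |z − 4| < delta ⇒ |z^3 − 64| < eps.
Factor: z^3 − 64 = (z − 4)(z^2 + 4z + 16), so |z^3 − 64| = |z − 4|·|z^2 + 4z + 16|.
Restrict delta ≤ 2. Then |z − 4| < 2 gives |z| < 6, so by the triangle inequality |z^2 + 4z + 16| ≤ 6^2 + 4·6 + 16 = 76.
Hence |z^3 − 64| ≤ 76|z − 4|, which is < eps once |z − 4| < eps/76.
Take delta = min(2, eps/76). If 0 < |z − 4| < delta then both bounds hold and |z^3 − 64| ≤ 76|z − 4| < 76·(eps/76) = eps.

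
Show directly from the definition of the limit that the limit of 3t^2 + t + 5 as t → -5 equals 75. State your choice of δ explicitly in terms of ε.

Suppose ε > 0. We want δ > 0 such that 0 < |t + 5| < δ implies |(3t^2 + t + 5) − 75| < ε.
(3t^2 + t + 5) − 75 = 3t^2 + t - 70 = (t + 5)(3t - 14).
So |(3t^2 + t + 5) − 75| = |t + 5|·|3t - 14|.
Assume first that |t + 5| < 2, so |t| < 7. Then |3t - 14| ≤ 3·7 + 14 = 35.
Hence |(3t^2 + t + 5) − 75| ≤ 35|t + 5| < ε provided |t + 5| < ε/35.
Choosing δ = min(2, ε/35) ensures both conditions, hence |(3t^2 + t + 5) − 75| < ε.

δ = min(2, ε/35)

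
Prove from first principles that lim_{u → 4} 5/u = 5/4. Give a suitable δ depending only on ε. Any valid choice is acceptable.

Let ε > 0. We seek δ > 0 such that 0 < |u − 4| < δ implies |5/u − (5/4)| < ε.
|5/u − (5/4)| = 5·|4 − u|/(4·|u|) = 5|u − 4|/(4|u|).
Require δ ≤ 2 so that |u| > 4 − 2 = 2, hence 4|u| > 8.
Then |5/u − (5/4)| < 5|u − 4|/8, which is < ε when |u − 4| < (8/5)ε.
Take δ = min(2, (8/5)ε). Then 0 < |u − 4| < δ gives both |u − 4| < 2 and |u − 4| < (8/5)ε, so |5/u − (5/4)| < ε.

δ = min(2, (8/5)ε)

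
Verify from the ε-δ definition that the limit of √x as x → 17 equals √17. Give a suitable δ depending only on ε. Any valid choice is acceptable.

Suppose ε > 0. We want δ > 0 such that 0 < |x − 17| < δ implies |√x − √17| < ε.
Multiplying by the conjugate, |√x − √17| = |x − 17|/(√x + √17).
Restrict δ ≤ 17 so that |x − 17| < 17 forces x > 0, and then √x + √17 > √17.
Hence |√x − √17| < |x − 17|/√17, which is < ε once |x − 17| < √17·ε.
Take δ = min(17, √17·ε). If 0 < |x − 17| < δ then x > 0 and |√x − √17| < |x − 17|/√17 < ε.

δ = min(17, √17·ε)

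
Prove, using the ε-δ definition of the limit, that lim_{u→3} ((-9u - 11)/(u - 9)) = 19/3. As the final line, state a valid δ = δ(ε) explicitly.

Let ε > 0. We want δ > 0 with 0 < |u − 3| < δ ⇒ |(-9u - 11)/(u - 9) − (19/3)| < ε.
Combining over a common denominator, (-9u - 11)/(u - 9) − (19/3) = [(-9u - 11)·(-6) − (-38)·(u - 9)] / [(-6)·(u - 9)] = 92(u − 3) / ((-6)(u - 9)).
So |(-9u - 11)/(u - 9) − (19/3)| = 92|u − 3| / (6·|u − 9|).
Require δ ≤ 3, so |u − 9| ≥ |-6| − |u − 3| > 6 − 3 = 3.
Hence |(-9u - 11)/(u - 9) − (19/3)| < 92|u − 3|/(6·3) = (46/9)|u − 3|, which is < ε once |u − 3| < (9/46)ε.
Take δ = min(3, (9/46)ε). Then 0 < |u − 3| < δ forces both bounds, so |(-9u - 11)/(u - 9) − (19/3)| < ε.

δ = min(3, (9/46)ε)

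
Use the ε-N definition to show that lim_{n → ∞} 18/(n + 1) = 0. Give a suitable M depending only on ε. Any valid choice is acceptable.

M = 18/ε

Fix ε > 0. For n ≥ 1, |18/(n + 1) − 0| = 18/(n + 1) ≤ 18/n.
We need 18/n < ε, i.e. n > 18/ε.
Take M = 18/ε. If n > M then |18/(n + 1)| ≤ 18/n < ε.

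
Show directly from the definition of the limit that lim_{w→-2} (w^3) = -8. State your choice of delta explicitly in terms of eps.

Let eps > 0 be given. We seek delta > 0 with 0 < |w + 2| < delta ⇒ |w^3 + 8| < eps.
Factor: w^3 + 8 = (w + 2)(w^2 - 2w + 4), so |w^3 + 8| = |w + 2|·|w^2 - 2w + 4|.
Impose delta ≤ 1 so that |w| < 3; then |w^2 - 2w + 4| ≤ 19.
Hence |w^3 + 8| ≤ 19|w + 2|, which is < eps once |w + 2| < eps/19.
Take delta = min(1, eps/19). If 0 < |w + 2| < delta then both bounds hold and |w^3 + 8| ≤ 19|w + 2| < 19·(eps/19) = eps.

delta = min(1, eps/19)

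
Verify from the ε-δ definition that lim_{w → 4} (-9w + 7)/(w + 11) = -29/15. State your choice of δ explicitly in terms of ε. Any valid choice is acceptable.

δ = min(15/2, (225/212)ε)

Fix ε > 0. We want δ > 0 with 0 < |w − 4| < δ ⇒ |(-9w + 7)/(w + 11) + 29/15| < ε.
Combining over a common denominator, (-9w + 7)/(w + 11) + 29/15 = [(-9w + 7)·15 − (-29)·(w + 11)] / [15·(w + 11)] = -106(w − 4) / (15(w + 11)).
So |(-9w + 7)/(w + 11) + 29/15| = 106|w − 4| / (15·|w + 11|).
Restrict δ ≤ 15/2. Then |w − 4| < 15/2 gives |w + 11| = |(w − 4) + 15| ≥ 15 − 15/2 = 15/2.
Hence |(-9w + 7)/(w + 11) + 29/15| < 106|w − 4|/(15·(15/2)) = (212/225)|w − 4|, which is < ε once |w − 4| < (225/212)ε.
Take δ = min(15/2, (225/212)ε). Then 0 < |w − 4| < δ forces both bounds, so |(-9w + 7)/(w + 11) + 29/15| < ε.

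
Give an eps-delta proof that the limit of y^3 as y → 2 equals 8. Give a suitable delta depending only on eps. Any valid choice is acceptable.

delta = min(2, eps/28)

Let eps > 0. We seek delta > 0 with 0 < |y − 2| < delta ⇒ |y^3 − 8| < eps.
Factor: y^3 − 8 = (y − 2)(y^2 + 2y + 4), so |y^3 − 8| = |y − 2|·|y^2 + 2y + 4|.
Restrict delta ≤ 2. Then |y − 2| < 2 gives |y| < 4, so by the triangle inequality |y^2 + 2y + 4| ≤ 4^2 + 2·4 + 4 = 28.
Hence |y^3 − 8| ≤ 28|y − 2|, which is < eps once |y − 2| < eps/28.
Take delta = min(2, eps/28). If 0 < |y − 2| < delta then both bounds hold and |y^3 − 8| ≤ 28|y − 2| < 28·(eps/28) = eps.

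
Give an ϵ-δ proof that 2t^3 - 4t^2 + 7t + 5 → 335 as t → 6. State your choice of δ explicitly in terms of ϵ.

Fix ϵ > 0. We want δ > 0 such that 0 < |t − 6| < δ implies |(2t^3 - 4t^2 + 7t + 5) − 335| < ϵ.
(2t^3 - 4t^2 + 7t + 5) − 335 = 2t^3 - 4t^2 + 7t - 330 = (t − 6)(2t^2 + 8t + 55).
So |(2t^3 - 4t^2 + 7t + 5) − 335| = |t − 6|·|2t^2 + 8t + 55|.
Require δ ≤ 1. Then |t − 6| < 1 gives |t| < 7, and by the triangle inequality |2t^2 + 8t + 55| ≤ 2·7^2 + 8·7 + 55 = 209.
Hence |(2t^3 - 4t^2 + 7t + 5) − 335| ≤ 209|t − 6| < ϵ provided |t − 6| < ϵ/209.
Take δ = min(1, ϵ/209). Then 0 < |t − 6| < δ gives both |t − 6| < 1 and |t − 6| < ϵ/209, so |(2t^3 - 4t^2 + 7t + 5) − 335| < ϵ.

δ = min(1, ϵ/209)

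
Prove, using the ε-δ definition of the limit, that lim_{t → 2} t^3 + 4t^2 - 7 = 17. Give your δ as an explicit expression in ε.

Let ε > 0 be given. We want δ > 0 such that 0 < |t − 2| < δ implies |(t^3 + 4t^2 - 7) − 17| < ε.
(t^3 + 4t^2 - 7) − 17 = t^3 + 4t^2 - 24 = (t − 2)(t^2 + 6t + 12).
So |(t^3 + 4t^2 - 7) − 17| = |t − 2|·|t^2 + 6t + 12|.
Assume first that |t − 2| < 2, so |t| < 4. Then |t^2 + 6t + 12| ≤ 4^2 + 6·4 + 12 = 52.
Hence |(t^3 + 4t^2 - 7) − 17| ≤ 52|t − 2| < ε provided |t − 2| < ε/52.
Take δ = min(2, ε/52). Then 0 < |t − 2| < δ gives both |t − 2| < 2 and |t − 2| < ε/52, so |(t^3 + 4t^2 - 7) − 17| < ε.

δ = min(2, ε/52)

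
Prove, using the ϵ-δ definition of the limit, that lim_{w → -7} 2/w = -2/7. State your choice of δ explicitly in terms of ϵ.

Suppose ϵ > 0. We seek δ > 0 such that 0 < |w + 7| < δ implies |2/w + 2/7| < ϵ.
|2/w + 2/7| = 2·|-7 − w|/(7·|w|) = 2|w + 7|/(7|w|).
Require δ ≤ 7/2 so that |w| > 7 − 7/2 = 7/2, hence 7|w| > 49/2.
Then |2/w + 2/7| < 2|w + 7|/(49/2), which is < ϵ when |w + 7| < (49/4)ϵ.
Take δ = min(7/2, (49/4)ϵ). Then 0 < |w + 7| < δ gives both |w + 7| < 7/2 and |w + 7| < (49/4)ϵ, so |2/w + 2/7| < ϵ.

δ = min(7/2, (49/4)ϵ)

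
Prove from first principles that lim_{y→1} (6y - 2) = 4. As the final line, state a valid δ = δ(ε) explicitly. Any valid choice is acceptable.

Let ε > 0 be given. We need δ > 0 so that 0 < |y − 1| < δ implies |(6y - 2) − 4| < ε.
Since (6y - 2) − 4 = 6(y − 1), we have |(6y - 2) − 4| = 6|y − 1|.
Thus it suffices that |y − 1| < ε/6.
Choosing δ = ε/6 gives |(6y - 2) − 4| = 6|y − 1| < ε whenever |y − 1| < δ.

δ = ε/6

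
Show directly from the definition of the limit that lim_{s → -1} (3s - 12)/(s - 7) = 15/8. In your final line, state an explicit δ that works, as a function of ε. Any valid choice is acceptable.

δ = min(4, (32/9)ε)

Let ε > 0. We want δ > 0 with 0 < |s + 1| < δ ⇒ |(3s - 12)/(s - 7) − (15/8)| < ε.
Combining over a common denominator, (3s - 12)/(s - 7) − (15/8) = [(3s - 12)·(-8) − (-15)·(s - 7)] / [(-8)·(s - 7)] = -9(s + 1) / ((-8)(s - 7)).
So |(3s - 12)/(s - 7) − (15/8)| = 9|s + 1| / (8·|s − 7|).
Restrict δ ≤ 4. Then |s + 1| < 4 gives |s − 7| = |(s + 1) + (-8)| ≥ 8 − 4 = 4.
Hence |(3s - 12)/(s - 7) − (15/8)| < 9|s + 1|/(8·4) = (9/32)|s + 1|, which is < ε once |s + 1| < (32/9)ε.
Take δ = min(4, (32/9)ε). Then 0 < |s + 1| < δ forces both bounds, so |(3s - 12)/(s - 7) − (15/8)| < ε.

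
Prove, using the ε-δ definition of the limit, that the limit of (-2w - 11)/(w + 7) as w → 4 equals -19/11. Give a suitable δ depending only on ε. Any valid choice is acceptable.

Let ε > 0. We want δ > 0 with 0 < |w − 4| < δ ⇒ |(-2w - 11)/(w + 7) + 19/11| < ε.
Combining over a common denominator, (-2w - 11)/(w + 7) + 19/11 = [(-2w - 11)·11 − (-19)·(w + 7)] / [11·(w + 7)] = -3(w − 4) / (11(w + 7)).
So |(-2w - 11)/(w + 7) + 19/11| = 3|w − 4| / (11·|w + 7|).
Require δ ≤ 11/2, so |w + 7| ≥ |11| − |w − 4| > 11 − 11/2 = 11/2.
Hence |(-2w - 11)/(w + 7) + 19/11| < 3|w − 4|/(11·(11/2)) = (6/121)|w − 4|, which is < ε once |w − 4| < (121/6)ε.
Take δ = min(11/2, (121/6)ε). Then 0 < |w − 4| < δ forces both bounds, so |(-2w - 11)/(w + 7) + 19/11| < ε.

δ = min(11/2, (121/6)ε)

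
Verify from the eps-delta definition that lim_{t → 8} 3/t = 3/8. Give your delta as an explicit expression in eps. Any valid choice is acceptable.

Let eps > 0 be given. We seek delta > 0 such that 0 < |t − 8| < delta implies |3/t − (3/8)| < eps.
|3/t − (3/8)| = 3·|8 − t|/(8·|t|) = 3|t − 8|/(8|t|).
Restrict delta ≤ 4. Then |t − 8| < 4 gives |t| > 4, so 8|t| > 32.
Then |3/t − (3/8)| < 3|t − 8|/32, which is < eps when |t − 8| < (32/3)eps.
Take delta = min(4, (32/3)eps). Then 0 < |t − 8| < delta gives both |t − 8| < 4 and |t − 8| < (32/3)eps, so |3/t − (3/8)| < eps.

delta = min(4, (32/3)eps)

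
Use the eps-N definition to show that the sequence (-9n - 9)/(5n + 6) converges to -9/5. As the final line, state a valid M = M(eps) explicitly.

Let eps > 0 be given. For n ≥ 1, |(-9n - 9)/(5n + 6) + 9/5| = |9|/(5(5n + 6)) = 9/(5(5n + 6)).
Since 5n + 6 ≥ 5n for n ≥ 1, this is ≤ 9/(5·5n) = (9/25)/n.
So |(-9n - 9)/(5n + 6) + 9/5| < eps whenever n > (9/25)/eps.
Take M = (9/25)/eps. If n > M then |(-9n - 9)/(5n + 6) + 9/5| ≤ (9/25)/n < eps.

M = (9/25)/eps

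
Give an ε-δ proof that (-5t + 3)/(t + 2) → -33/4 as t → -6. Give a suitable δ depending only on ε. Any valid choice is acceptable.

Suppose ε > 0. We want δ > 0 with 0 < |t + 6| < δ ⇒ |(-5t + 3)/(t + 2) + 33/4| < ε.
Combining over a common denominator, (-5t + 3)/(t + 2) + 33/4 = [(-5t + 3)·(-4) − 33·(t + 2)] / [(-4)·(t + 2)] = -13(t + 6) / ((-4)(t + 2)).
So |(-5t + 3)/(t + 2) + 33/4| = 13|t + 6| / (4·|t + 2|).
Require δ ≤ 2, so |t + 2| ≥ |-4| − |t + 6| > 4 − 2 = 2.
Hence |(-5t + 3)/(t + 2) + 33/4| < 13|t + 6|/(4·2) = (13/8)|t + 6|, which is < ε once |t + 6| < (8/13)ε.
Take δ = min(2, (8/13)ε). Then 0 < |t + 6| < δ forces both bounds, so |(-5t + 3)/(t + 2) + 33/4| < ε.

δ = min(2, (8/13)ε)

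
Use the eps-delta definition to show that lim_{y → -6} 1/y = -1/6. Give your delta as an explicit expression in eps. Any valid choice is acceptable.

Suppose eps > 0. We seek delta > 0 such that 0 < |y + 6| < delta implies |1/y + 1/6| < eps.
|1/y + 1/6| = |-6 − y|/(6·|y|) = |y + 6|/(6|y|).
Require delta ≤ 3 so that |y| > 6 − 3 = 3, hence 6|y| > 18.
Then |1/y + 1/6| < |y + 6|/18, which is < eps when |y + 6| < 18eps.
Take delta = min(3, 18eps). Then 0 < |y + 6| < delta gives both |y + 6| < 3 and |y + 6| < 18eps, so |1/y + 1/6| < eps.

delta = min(3, 18eps)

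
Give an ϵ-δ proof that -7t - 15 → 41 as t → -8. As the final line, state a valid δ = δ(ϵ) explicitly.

δ = ϵ/7

Suppose ϵ > 0. We need δ > 0 so that 0 < |t + 8| < δ implies |(-7t - 15) − 41| < ϵ.
|(-7t - 15) − 41| = |-7t - 56| = 7|t + 8|.
Thus it suffices that |t + 8| < ϵ/7.
Choosing δ = ϵ/7 gives |(-7t - 15) − 41| = 7|t + 8| < ϵ whenever |t + 8| < δ.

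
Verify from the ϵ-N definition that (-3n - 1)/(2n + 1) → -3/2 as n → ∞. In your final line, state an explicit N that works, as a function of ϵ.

Let ϵ > 0. For n ≥ 1, |(-3n - 1)/(2n + 1) + 3/2| = |1|/(2(2n + 1)) = 1/(2(2n + 1)).
Since 2n + 1 ≥ 2n for n ≥ 1, this is ≤ 1/(2·2n) = (1/4)/n.
So |(-3n - 1)/(2n + 1) + 3/2| < ϵ whenever n > (1/4)/ϵ.
Take N = (1/4)/ϵ. If n > N then |(-3n - 1)/(2n + 1) + 3/2| ≤ (1/4)/n < ϵ.

N = (1/4)/ϵ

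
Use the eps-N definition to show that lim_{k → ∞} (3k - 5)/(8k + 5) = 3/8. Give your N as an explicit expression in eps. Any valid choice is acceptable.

N = (55/64)/eps

Suppose eps > 0. For k ≥ 1, |(3k - 5)/(8k + 5) − (3/8)| = |-55|/(8(8k + 5)) = 55/(8(8k + 5)).
Since 8k + 5 ≥ 8k for k ≥ 1, this is ≤ 55/(8·8k) = (55/64)/k.
So |(3k - 5)/(8k + 5) − (3/8)| < eps whenever k > (55/64)/eps.
Take N = (55/64)/eps. If k > N then |(3k - 5)/(8k + 5) − (3/8)| ≤ (55/64)/k < eps.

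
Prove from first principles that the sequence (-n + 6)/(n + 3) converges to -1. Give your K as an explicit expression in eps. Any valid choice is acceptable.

K = 9/eps

Let eps > 0. For n ≥ 1, |(-n + 6)/(n + 3) + 1| = |9|/((n + 3)) = 9/((n + 3)).
Since n + 3 ≥ n for n ≥ 1, this is ≤ 9/(n) = 9/n.
So |(-n + 6)/(n + 3) + 1| < eps whenever n > 9/eps.
Take K = 9/eps. If n > K then |(-n + 6)/(n + 3) + 1| ≤ 9/n < eps.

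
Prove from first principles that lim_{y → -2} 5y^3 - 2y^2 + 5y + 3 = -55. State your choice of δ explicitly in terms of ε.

Let ε > 0. We want δ > 0 such that 0 < |y + 2| < δ implies |(5y^3 - 2y^2 + 5y + 3) + 55| < ε.
(5y^3 - 2y^2 + 5y + 3) + 55 = 5y^3 - 2y^2 + 5y + 58 = (y + 2)(5y^2 - 12y + 29).
So |(5y^3 - 2y^2 + 5y + 3) + 55| = |y + 2|·|5y^2 - 12y + 29|.
Require δ ≤ 2. Then |y + 2| < 2 gives |y| < 4, and by the triangle inequality |5y^2 - 12y + 29| ≤ 5·4^2 + 12·4 + 29 = 157.
Hence |(5y^3 - 2y^2 + 5y + 3) + 55| ≤ 157|y + 2| < ε provided |y + 2| < ε/157.
Take δ = min(2, ε/157). Then 0 < |y + 2| < δ gives both |y + 2| < 2 and |y + 2| < ε/157, so |(5y^3 - 2y^2 + 5y + 3) + 55| < ε.

δ = min(2, ε/157)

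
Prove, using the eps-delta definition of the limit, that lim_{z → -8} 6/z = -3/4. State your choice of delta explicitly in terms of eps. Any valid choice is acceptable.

Suppose eps > 0. We seek delta > 0 such that 0 < |z + 8| < delta implies |6/z + 3/4| < eps.
|6/z + 3/4| = 6·|-8 − z|/(8·|z|) = 6|z + 8|/(8|z|).
Require delta ≤ 4 so that |z| > 8 − 4 = 4, hence 8|z| > 32.
Then |6/z + 3/4| < 6|z + 8|/32, which is < eps when |z + 8| < (16/3)eps.
Take delta = min(4, (16/3)eps). Then 0 < |z + 8| < delta gives both |z + 8| < 4 and |z + 8| < (16/3)eps, so |6/z + 3/4| < eps.

delta = min(4, (16/3)eps)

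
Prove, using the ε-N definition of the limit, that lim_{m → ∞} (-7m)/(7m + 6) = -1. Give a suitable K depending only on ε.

K = (6/7)/ε

Let ε > 0 be given. For m ≥ 1, |(-7m)/(7m + 6) + 1| = |42|/(7(7m + 6)) = 42/(7(7m + 6)).
Since 7m + 6 ≥ 7m for m ≥ 1, this is ≤ 42/(7·7m) = (6/7)/m.
So |(-7m)/(7m + 6) + 1| < ε whenever m > (6/7)/ε.
Take K = (6/7)/ε. If m > K then |(-7m)/(7m + 6) + 1| ≤ (6/7)/m < ε.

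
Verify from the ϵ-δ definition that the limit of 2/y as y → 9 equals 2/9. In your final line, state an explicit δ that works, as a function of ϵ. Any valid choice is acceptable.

δ = min(9/2, (81/4)ϵ)

Suppose ϵ > 0. We seek δ > 0 such that 0 < |y − 9| < δ implies |2/y − (2/9)| < ϵ.
|2/y − (2/9)| = 2·|9 − y|/(9·|y|) = 2|y − 9|/(9|y|).
Restrict δ ≤ 9/2. Then |y − 9| < 9/2 gives |y| > 9/2, so 9|y| > 81/2.
Then |2/y − (2/9)| < 2|y − 9|/(81/2), which is < ϵ when |y − 9| < (81/4)ϵ.
Take δ = min(9/2, (81/4)ϵ). Then 0 < |y − 9| < δ gives both |y − 9| < 9/2 and |y − 9| < (81/4)ϵ, so |2/y − (2/9)| < ϵ.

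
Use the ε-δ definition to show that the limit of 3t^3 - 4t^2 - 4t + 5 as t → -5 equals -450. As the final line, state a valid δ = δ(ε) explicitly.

Let ε > 0. We want δ > 0 such that 0 < |t + 5| < δ implies |(3t^3 - 4t^2 - 4t + 5) + 450| < ε.
(3t^3 - 4t^2 - 4t + 5) + 450 = 3t^3 - 4t^2 - 4t + 455 = (t + 5)(3t^2 - 19t + 91).
So |(3t^3 - 4t^2 - 4t + 5) + 450| = |t + 5|·|3t^2 - 19t + 91|.
Require δ ≤ 1. Then |t + 5| < 1 gives |t| < 6, and by the triangle inequality |3t^2 - 19t + 91| ≤ 3·6^2 + 19·6 + 91 = 313.
Hence |(3t^3 - 4t^2 - 4t + 5) + 450| ≤ 313|t + 5| < ε provided |t + 5| < ε/313.
Choosing δ = min(1, ε/313) ensures both conditions, hence |(3t^3 - 4t^2 - 4t + 5) + 450| < ε.

δ = min(1, ε/313)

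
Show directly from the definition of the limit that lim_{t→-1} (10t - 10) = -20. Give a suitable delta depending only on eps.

Let eps > 0. We need delta > 0 so that 0 < |t + 1| < delta implies |(10t - 10) + 20| < eps.
Since (10t - 10) + 20 = 10(t + 1), we have |(10t - 10) + 20| = 10|t + 1|.
So 10|t + 1| < eps exactly when |t + 1| < eps/10.
Take delta = eps/10. If 0 < |t + 1| < delta then |(10t - 10) + 20| = 10|t + 1| < 10·(eps/10) = eps.

delta = eps/10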